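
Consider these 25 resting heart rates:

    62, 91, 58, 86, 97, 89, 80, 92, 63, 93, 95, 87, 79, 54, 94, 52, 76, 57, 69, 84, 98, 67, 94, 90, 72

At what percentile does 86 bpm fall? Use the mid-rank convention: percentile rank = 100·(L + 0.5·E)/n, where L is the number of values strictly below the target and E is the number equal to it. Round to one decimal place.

Sorted: 52, 54, 57, 58, 62, 63, 67, 69, 72, 76, 79, 80, 84, 86, 87, 89, 90, 91, 92, 93, 94, 94, 95, 97, 98.
Count below 86: L = 13; count equal: E = 1; n = 25.
Percentile rank = 100·(13 + 0.5·1)/25 = 100·13.5/25 = 54.

54.0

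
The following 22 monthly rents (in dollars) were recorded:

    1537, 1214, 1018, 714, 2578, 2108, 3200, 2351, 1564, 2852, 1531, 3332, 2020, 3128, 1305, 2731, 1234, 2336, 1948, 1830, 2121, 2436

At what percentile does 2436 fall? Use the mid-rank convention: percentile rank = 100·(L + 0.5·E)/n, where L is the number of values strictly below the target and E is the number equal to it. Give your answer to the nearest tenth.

Sorted: 714, 1018, 1214, 1234, 1305, 1531, 1537, 1564, 1830, 1948, 2020, 2108, 2121, 2336, 2351, 2436, 2578, 2731, 2852, 3128, 3200, 3332.
Count below 2436: L = 15; count equal: E = 1; n = 22.
Percentile rank = 100·(15 + 0.5·1)/22 = 100·15.5/22 = 70.45.

70.5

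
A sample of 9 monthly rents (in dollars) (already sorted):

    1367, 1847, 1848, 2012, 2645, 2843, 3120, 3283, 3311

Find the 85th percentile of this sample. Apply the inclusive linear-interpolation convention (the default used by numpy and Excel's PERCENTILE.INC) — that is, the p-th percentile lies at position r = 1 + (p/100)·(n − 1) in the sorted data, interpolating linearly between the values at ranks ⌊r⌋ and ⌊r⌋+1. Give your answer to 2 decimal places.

3250.40

n = 9.
r = 1 + (85/100)·(9 − 1) = 1 + 6.8 = 7.8.
Rank 7 is 3120 and rank 8 is 3283.
Interpolate: 3120 + 0.8·(3283 − 3120) = 3120 + 0.8·163 = 3250.4.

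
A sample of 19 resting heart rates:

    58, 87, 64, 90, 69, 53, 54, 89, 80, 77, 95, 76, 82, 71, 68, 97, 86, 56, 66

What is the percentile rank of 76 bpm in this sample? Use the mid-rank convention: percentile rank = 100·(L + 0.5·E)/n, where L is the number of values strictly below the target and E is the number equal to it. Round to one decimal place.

Sorted: 53, 54, 56, 58, 64, 66, 68, 69, 71, 76, 77, 80, 82, 86, 87, 89, 90, 95, 97.
Count below 76: L = 9; count equal: E = 1; n = 19.
Percentile rank = 100·(9 + 0.5·1)/19 = 100·9.5/19 = 50.

50.0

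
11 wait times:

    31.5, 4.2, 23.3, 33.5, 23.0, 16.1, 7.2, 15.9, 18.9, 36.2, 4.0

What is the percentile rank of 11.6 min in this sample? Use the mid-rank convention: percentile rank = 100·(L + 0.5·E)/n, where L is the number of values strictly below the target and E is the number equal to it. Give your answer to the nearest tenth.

27.3

Sorted: 4.0, 4.2, 7.2, 15.9, 16.1, 18.9, 23.0, 23.3, 31.5, 33.5, 36.2.
Count below 11.6: L = 3; count equal: E = 0; n = 11.
Percentile rank = 100·(3 + 0.5·0)/11 = 100·3/11 = 27.27.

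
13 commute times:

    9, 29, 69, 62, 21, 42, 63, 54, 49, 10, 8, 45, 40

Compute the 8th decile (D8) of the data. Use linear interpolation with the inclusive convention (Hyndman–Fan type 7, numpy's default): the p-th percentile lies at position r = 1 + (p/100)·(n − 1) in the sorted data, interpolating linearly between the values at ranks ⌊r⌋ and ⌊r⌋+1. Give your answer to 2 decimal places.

Sorted: 8, 9, 10, 21, 29, 40, 42, 45, 49, 54, 62, 63, 69.
n = 13.
r = 1 + (80/100)·(13 − 1) = 1 + 9.6 = 10.6.
Rank 10 is 54 and rank 11 is 62.
Interpolate: 54 + 0.6·(62 − 54) = 54 + 0.6·8 = 58.8.

58.80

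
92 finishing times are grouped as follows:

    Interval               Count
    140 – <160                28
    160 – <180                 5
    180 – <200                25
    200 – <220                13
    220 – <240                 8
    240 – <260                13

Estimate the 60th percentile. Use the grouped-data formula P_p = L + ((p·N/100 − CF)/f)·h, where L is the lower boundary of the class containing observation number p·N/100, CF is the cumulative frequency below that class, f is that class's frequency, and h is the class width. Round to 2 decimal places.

197.76

N = 92; target position k = 60/100 · 92 = 55.2.
Cumulative frequencies: 28, 33, 58, 71, 79, 92.
Observation 55.2 falls in the class 180 – <200.
L = 180, CF = 33, f = 25, h = 20.
P60 = 180 + ((55.2 − 33)/25)·20 = 180 + 17.76 = 197.76.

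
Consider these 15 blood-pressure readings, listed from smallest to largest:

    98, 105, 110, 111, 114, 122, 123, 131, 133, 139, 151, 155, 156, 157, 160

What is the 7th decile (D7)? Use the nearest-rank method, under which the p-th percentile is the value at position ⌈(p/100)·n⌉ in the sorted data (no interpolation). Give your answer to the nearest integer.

151

n = 15.
Position = ⌈70/100 · 15⌉ = ⌈10.5⌉ = 11.
The value at rank 11 is 151.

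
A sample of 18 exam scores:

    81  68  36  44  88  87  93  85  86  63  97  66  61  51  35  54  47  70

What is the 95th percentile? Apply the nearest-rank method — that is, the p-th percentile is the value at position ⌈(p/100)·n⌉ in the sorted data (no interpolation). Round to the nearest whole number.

Sorted: 35, 36, 44, 47, 51, 54, 61, 63, 66, 68, 70, 81, 85, 86, 87, 88, 93, 97.
n = 18.
Position = ⌈95/100 · 18⌉ = ⌈17.1⌉ = 18.
The value at rank 18 is 97.

97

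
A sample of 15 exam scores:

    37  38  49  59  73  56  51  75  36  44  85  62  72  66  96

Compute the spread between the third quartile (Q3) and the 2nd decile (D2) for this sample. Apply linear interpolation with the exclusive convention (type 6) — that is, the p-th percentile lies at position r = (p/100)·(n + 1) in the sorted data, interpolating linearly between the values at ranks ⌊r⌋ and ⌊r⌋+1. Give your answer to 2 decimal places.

33.80

Sorted: 36, 37, 38, 44, 49, 51, 56, 59, 62, 66, 72, 73, 75, 85, 96.
n = 15.
P20: r = 3.2; ranks 3–4 are 38, 44; interpolating gives 39.2.
P75: r = 12 (integer) → 73.
Difference: 73 − 39.2 = 33.8.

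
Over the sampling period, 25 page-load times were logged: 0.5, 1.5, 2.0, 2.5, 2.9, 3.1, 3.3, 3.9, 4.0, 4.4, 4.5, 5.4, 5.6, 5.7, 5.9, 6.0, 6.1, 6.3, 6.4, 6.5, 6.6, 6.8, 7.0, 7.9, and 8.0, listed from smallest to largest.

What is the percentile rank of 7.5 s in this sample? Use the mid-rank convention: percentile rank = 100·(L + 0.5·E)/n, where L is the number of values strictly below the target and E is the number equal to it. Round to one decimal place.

92.0

Count below 7.5: L = 23; count equal: E = 0; n = 25.
Percentile rank = 100·(23 + 0.5·0)/25 = 100·23/25 = 92.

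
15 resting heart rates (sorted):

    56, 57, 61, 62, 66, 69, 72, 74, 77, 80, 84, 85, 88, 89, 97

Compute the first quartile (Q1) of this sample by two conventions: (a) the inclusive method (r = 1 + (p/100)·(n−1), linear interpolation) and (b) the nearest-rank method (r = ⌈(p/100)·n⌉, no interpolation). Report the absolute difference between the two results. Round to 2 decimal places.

2.00

n = 15.
(a) r = 4.5; between ranks 4 (62) and 5 (66): 64.
(b) the nearest-rank method: rank 4 → 62.
|64 − 62| = 2.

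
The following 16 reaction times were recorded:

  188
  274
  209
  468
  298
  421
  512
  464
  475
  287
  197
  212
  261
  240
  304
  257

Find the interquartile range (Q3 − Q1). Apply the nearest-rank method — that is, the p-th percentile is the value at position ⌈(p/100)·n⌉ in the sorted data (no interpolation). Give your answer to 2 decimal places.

Sorted: 188, 197, 209, 212, 240, 257, 261, 274, 287, 298, 304, 421, 464, 468, 475, 512.
n = 16.
P25: rank ⌈25/100·16⌉ = 4 → 212.
P75: rank ⌈75/100·16⌉ = 12 → 421.
Difference: 421 − 212 = 209.

209.00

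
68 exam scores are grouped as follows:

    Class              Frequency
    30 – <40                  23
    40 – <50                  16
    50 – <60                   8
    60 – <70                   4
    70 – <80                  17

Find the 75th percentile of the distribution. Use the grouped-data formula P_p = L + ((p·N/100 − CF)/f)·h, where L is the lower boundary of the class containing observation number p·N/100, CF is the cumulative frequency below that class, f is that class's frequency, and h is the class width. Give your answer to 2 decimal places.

N = 68; target position k = 75/100 · 68 = 51.
Cumulative frequencies: 23, 39, 47, 51, 68.
Observation 51 falls in the class 60 – <70.
L = 60, CF = 47, f = 4, h = 10.
P75 = 60 + ((51 − 47)/4)·10 = 60 + 10 = 70.

70.00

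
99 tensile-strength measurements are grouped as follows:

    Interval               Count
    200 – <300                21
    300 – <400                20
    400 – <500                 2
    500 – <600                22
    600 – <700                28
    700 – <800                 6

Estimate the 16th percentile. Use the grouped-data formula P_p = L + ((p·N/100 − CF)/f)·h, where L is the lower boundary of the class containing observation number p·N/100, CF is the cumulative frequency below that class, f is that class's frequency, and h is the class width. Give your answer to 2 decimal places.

N = 99; target position k = 16/100 · 99 = 15.84.
Cumulative frequencies: 21, 41, 43, 65, 93, 99.
Observation 15.84 falls in the class 200 – <300.
L = 200, CF = 0, f = 21, h = 100.
P16 = 200 + ((15.84 − 0)/21)·100 = 200 + 75.4286 = 275.429.

275.43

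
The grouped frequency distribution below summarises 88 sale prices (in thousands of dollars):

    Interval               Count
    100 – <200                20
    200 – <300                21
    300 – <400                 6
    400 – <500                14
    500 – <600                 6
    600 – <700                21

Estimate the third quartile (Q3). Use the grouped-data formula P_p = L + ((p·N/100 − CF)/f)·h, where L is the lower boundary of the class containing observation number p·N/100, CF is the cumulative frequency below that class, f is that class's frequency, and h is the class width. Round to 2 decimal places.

N = 88; target position k = 75/100 · 88 = 66.
Cumulative frequencies: 20, 41, 47, 61, 67, 88.
Observation 66 falls in the class 500 – <600.
L = 500, CF = 61, f = 6, h = 100.
P75 = 500 + ((66 − 61)/6)·100 = 500 + 83.3333 = 583.333.

583.33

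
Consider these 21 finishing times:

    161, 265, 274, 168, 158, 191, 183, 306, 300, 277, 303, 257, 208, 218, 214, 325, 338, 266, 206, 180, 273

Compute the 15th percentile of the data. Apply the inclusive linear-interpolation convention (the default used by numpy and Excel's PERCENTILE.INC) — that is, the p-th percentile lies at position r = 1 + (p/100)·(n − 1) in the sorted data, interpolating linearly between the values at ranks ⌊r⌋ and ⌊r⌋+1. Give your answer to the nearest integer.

180

Sorted: 158, 161, 168, 180, 183, 191, 206, 208, 214, 218, 257, 265, 266, 273, 274, 277, 300, 303, 306, 325, 338.
n = 21.
r = 1 + (15/100)·(21 − 1) = 1 + 3 = 4.
r is an integer, so P15 is the value at rank 4: 180.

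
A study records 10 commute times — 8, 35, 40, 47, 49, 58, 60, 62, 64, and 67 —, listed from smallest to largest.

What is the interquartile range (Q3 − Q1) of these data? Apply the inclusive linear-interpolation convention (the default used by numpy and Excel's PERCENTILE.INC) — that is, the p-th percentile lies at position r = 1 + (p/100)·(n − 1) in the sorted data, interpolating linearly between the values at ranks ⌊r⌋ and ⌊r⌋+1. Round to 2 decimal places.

19.75

n = 10.
P25: r = 3.25; ranks 3–4 are 40, 47; interpolating gives 41.75.
P75: r = 7.75; ranks 7–8 are 60, 62; interpolating gives 61.5.
Difference: 61.5 − 41.75 = 19.75.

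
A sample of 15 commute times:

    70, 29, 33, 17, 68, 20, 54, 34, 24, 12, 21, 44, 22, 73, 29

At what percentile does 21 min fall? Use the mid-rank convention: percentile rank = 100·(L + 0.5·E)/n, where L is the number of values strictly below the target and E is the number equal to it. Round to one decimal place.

23.3

Sorted: 12, 17, 20, 21, 22, 24, 29, 29, 33, 34, 44, 54, 68, 70, 73.
Count below 21: L = 3; count equal: E = 1; n = 15.
Percentile rank = 100·(3 + 0.5·1)/15 = 100·3.5/15 = 23.33.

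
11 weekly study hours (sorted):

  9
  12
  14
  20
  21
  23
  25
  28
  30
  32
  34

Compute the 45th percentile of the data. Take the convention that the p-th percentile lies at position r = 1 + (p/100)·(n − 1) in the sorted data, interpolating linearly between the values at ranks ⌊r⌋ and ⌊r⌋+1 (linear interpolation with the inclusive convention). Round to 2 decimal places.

n = 11.
r = 1 + (45/100)·(11 − 1) = 1 + 4.5 = 5.5.
Rank 5 is 21 and rank 6 is 23.
Interpolate: 21 + 0.5·(23 − 21) = 21 + 0.5·2 = 22.

22.00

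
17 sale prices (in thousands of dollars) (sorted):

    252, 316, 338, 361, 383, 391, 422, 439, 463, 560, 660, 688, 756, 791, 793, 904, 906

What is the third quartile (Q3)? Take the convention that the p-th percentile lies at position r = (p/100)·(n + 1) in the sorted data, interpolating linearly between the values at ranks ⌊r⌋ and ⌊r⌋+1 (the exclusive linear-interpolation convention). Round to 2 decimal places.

n = 17.
r = (75/100)·(17 + 1) = 13.5.
Rank 13 is 756 and rank 14 is 791.
Interpolate: 756 + 0.5·(791 − 756) = 756 + 0.5·35 = 773.5.

773.50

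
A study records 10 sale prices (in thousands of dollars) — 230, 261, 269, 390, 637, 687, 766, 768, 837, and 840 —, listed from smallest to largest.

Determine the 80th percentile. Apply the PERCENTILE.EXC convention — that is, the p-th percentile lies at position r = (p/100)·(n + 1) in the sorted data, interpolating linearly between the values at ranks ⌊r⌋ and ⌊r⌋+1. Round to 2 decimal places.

823.20

n = 10.
r = (80/100)·(10 + 1) = 8.8.
Rank 8 is 768 and rank 9 is 837.
Interpolate: 768 + 0.8·(837 − 768) = 768 + 0.8·69 = 823.2.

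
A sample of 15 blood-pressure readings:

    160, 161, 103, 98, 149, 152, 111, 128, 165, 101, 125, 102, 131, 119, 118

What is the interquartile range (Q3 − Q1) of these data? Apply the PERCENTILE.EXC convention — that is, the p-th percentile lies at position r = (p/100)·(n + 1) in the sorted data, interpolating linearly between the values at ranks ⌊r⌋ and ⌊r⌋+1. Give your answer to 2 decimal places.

49.00

Sorted: 98, 101, 102, 103, 111, 118, 119, 125, 128, 131, 149, 152, 160, 161, 165.
n = 15.
P25: r = 4 (integer) → 103.
P75: r = 12 (integer) → 152.
Difference: 152 − 103 = 49.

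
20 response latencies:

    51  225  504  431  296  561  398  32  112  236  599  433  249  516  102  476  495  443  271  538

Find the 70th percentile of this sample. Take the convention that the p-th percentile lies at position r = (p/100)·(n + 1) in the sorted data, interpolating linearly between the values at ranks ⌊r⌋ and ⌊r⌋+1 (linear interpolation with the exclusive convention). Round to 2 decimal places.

489.30

Sorted: 32, 51, 102, 112, 225, 236, 249, 271, 296, 398, 431, 433, 443, 476, 495, 504, 516, 538, 561, 599.
n = 20.
r = (70/100)·(20 + 1) = 14.7.
Rank 14 is 476 and rank 15 is 495.
Interpolate: 476 + 0.7·(495 − 476) = 476 + 0.7·19 = 489.3.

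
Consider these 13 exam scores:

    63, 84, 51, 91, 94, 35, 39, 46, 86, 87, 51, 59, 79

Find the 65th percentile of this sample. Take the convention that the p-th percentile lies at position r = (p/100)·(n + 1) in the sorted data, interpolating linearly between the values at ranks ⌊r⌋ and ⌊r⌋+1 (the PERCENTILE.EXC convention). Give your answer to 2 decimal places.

Sorted: 35, 39, 46, 51, 51, 59, 63, 79, 84, 86, 87, 91, 94.
n = 13.
r = (65/100)·(13 + 1) = 9.1.
Rank 9 is 84 and rank 10 is 86.
Interpolate: 84 + 0.1·(86 − 84) = 84 + 0.1·2 = 84.2.

84.20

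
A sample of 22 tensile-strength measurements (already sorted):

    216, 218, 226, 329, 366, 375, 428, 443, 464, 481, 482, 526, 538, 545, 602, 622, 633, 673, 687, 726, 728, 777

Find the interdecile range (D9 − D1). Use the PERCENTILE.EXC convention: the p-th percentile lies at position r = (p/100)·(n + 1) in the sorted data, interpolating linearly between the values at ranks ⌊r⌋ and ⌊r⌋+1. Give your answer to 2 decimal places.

n = 22.
P10: r = 2.3; ranks 2–3 are 218, 226; interpolating gives 220.4.
P90: r = 20.7; ranks 20–21 are 726, 728; interpolating gives 727.4.
Difference: 727.4 − 220.4 = 507.

507.00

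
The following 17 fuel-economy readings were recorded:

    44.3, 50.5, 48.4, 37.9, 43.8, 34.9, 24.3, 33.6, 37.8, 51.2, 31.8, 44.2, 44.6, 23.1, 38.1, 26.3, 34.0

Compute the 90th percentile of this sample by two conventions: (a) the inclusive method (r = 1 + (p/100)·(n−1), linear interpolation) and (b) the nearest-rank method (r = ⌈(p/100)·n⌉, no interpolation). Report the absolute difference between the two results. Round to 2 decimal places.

1.26

Sorted: 23.1, 24.3, 26.3, 31.8, 33.6, 34.0, 34.9, 37.8, 37.9, 38.1, 43.8, 44.2, 44.3, 44.6, 48.4, 50.5, 51.2.
n = 17.
(a) r = 15.4; between ranks 15 (48.4) and 16 (50.5): 49.24.
(b) the nearest-rank method: rank 16 → 50.5.
|49.24 − 50.5| = 1.26.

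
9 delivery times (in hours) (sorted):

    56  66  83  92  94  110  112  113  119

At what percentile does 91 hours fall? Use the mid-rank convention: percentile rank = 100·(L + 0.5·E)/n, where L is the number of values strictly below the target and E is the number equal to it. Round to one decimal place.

33.3

Count below 91: L = 3; count equal: E = 0; n = 9.
Percentile rank = 100·(3 + 0.5·0)/9 = 100·3/9 = 33.33.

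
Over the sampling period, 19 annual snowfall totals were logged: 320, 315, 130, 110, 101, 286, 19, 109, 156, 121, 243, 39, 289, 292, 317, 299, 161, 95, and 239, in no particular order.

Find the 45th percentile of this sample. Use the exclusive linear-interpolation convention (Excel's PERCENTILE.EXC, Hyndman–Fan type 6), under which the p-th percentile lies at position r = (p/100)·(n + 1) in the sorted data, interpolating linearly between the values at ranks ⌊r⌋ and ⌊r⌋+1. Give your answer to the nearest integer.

156

Sorted: 19, 39, 95, 101, 109, 110, 121, 130, 156, 161, 239, 243, 286, 289, 292, 299, 315, 317, 320.
n = 19.
r = (45/100)·(19 + 1) = 9.
r is an integer, so P45 is the value at rank 9: 156.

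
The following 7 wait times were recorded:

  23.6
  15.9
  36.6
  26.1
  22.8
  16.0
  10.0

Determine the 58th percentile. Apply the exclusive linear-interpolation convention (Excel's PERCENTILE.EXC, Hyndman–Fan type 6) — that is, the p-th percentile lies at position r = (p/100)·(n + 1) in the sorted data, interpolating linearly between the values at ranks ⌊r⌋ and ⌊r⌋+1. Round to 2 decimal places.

23.31

Sorted: 10.0, 15.9, 16.0, 22.8, 23.6, 26.1, 36.6.
n = 7.
r = (58/100)·(7 + 1) = 4.64.
Rank 4 is 22.8 and rank 5 is 23.6.
Interpolate: 22.8 + 0.64·(23.6 − 22.8) = 22.8 + 0.64·0.8 = 23.312.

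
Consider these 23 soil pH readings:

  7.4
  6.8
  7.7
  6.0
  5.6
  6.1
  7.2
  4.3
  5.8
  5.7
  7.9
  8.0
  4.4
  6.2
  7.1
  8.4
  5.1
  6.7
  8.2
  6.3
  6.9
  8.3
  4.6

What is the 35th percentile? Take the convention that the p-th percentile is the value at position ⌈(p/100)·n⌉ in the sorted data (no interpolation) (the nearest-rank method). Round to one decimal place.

6.1

Sorted: 4.3, 4.4, 4.6, 5.1, 5.6, 5.7, 5.8, 6.0, 6.1, 6.2, 6.3, 6.7, 6.8, 6.9, 7.1, 7.2, 7.4, 7.7, 7.9, 8.0, 8.2, 8.3, 8.4.
n = 23.
Position = ⌈35/100 · 23⌉ = ⌈8.05⌉ = 9.
The value at rank 9 is 6.1.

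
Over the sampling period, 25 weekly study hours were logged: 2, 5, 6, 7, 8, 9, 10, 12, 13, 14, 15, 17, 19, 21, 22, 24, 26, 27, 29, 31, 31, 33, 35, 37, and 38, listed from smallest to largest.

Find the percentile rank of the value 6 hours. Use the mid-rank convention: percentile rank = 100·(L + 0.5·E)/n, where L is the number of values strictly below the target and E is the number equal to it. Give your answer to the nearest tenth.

Count below 6: L = 2; count equal: E = 1; n = 25.
Percentile rank = 100·(2 + 0.5·1)/25 = 100·2.5/25 = 10.

10.0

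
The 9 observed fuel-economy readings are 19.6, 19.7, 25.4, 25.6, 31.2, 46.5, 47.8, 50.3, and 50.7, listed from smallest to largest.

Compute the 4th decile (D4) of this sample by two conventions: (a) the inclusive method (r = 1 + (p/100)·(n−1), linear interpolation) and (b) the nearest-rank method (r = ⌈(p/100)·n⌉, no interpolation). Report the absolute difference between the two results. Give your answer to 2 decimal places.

1.12

n = 9.
(a) r = 4.2; between ranks 4 (25.6) and 5 (31.2): 26.72.
(b) the nearest-rank method: rank 4 → 25.6.
|26.72 − 25.6| = 1.12.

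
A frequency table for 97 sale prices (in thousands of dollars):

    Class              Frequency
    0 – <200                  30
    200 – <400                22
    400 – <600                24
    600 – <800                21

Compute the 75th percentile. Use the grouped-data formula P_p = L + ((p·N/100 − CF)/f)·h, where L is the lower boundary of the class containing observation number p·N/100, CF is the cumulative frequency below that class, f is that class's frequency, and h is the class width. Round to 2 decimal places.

N = 97; target position k = 75/100 · 97 = 72.75.
Cumulative frequencies: 30, 52, 76, 97.
Observation 72.75 falls in the class 400 – <600.
L = 400, CF = 52, f = 24, h = 200.
P75 = 400 + ((72.75 − 52)/24)·200 = 400 + 172.917 = 572.917.

572.92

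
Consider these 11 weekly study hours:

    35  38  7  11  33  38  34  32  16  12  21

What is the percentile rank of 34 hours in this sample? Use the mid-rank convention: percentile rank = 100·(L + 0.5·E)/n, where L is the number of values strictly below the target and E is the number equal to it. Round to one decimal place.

68.2

Sorted: 7, 11, 12, 16, 21, 32, 33, 34, 35, 38, 38.
Count below 34: L = 7; count equal: E = 1; n = 11.
Percentile rank = 100·(7 + 0.5·1)/11 = 100·7.5/11 = 68.18.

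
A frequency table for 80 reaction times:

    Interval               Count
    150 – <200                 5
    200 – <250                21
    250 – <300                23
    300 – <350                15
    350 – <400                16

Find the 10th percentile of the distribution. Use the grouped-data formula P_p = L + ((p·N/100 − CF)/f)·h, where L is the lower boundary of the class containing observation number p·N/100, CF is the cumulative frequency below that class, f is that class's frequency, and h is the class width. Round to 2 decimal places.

N = 80; target position k = 10/100 · 80 = 8.
Cumulative frequencies: 5, 26, 49, 64, 80.
Observation 8 falls in the class 200 – <250.
L = 200, CF = 5, f = 21, h = 50.
P10 = 200 + ((8 − 5)/21)·50 = 200 + 7.14286 = 207.143.

207.14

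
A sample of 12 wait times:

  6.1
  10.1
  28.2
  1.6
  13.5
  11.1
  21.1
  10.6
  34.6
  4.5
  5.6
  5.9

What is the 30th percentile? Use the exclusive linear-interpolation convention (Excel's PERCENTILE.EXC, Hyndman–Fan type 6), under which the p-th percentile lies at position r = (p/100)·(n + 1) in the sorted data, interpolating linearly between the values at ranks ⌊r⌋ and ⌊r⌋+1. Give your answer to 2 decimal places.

Sorted: 1.6, 4.5, 5.6, 5.9, 6.1, 10.1, 10.6, 11.1, 13.5, 21.1, 28.2, 34.6.
n = 12.
r = (30/100)·(12 + 1) = 3.9.
Rank 3 is 5.6 and rank 4 is 5.9.
Interpolate: 5.6 + 0.9·(5.9 − 5.6) = 5.6 + 0.9·0.3 = 5.87.

5.87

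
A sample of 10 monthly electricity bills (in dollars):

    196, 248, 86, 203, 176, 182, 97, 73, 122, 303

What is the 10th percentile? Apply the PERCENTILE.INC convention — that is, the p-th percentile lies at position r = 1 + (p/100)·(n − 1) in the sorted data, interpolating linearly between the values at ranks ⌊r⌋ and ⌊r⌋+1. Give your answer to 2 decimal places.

84.70

Sorted: 73, 86, 97, 122, 176, 182, 196, 203, 248, 303.
n = 10.
r = 1 + (10/100)·(10 − 1) = 1 + 0.9 = 1.9.
Rank 1 is 73 and rank 2 is 86.
Interpolate: 73 + 0.9·(86 − 73) = 73 + 0.9·13 = 84.7.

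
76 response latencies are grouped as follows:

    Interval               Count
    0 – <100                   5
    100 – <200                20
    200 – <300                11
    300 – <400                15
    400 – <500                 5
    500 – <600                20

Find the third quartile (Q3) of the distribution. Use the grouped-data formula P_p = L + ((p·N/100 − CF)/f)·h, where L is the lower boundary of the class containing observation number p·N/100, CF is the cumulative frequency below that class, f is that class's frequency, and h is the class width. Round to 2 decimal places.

N = 76; target position k = 75/100 · 76 = 57.
Cumulative frequencies: 5, 25, 36, 51, 56, 76.
Observation 57 falls in the class 500 – <600.
L = 500, CF = 56, f = 20, h = 100.
P75 = 500 + ((57 − 56)/20)·100 = 500 + 5 = 505.

505.00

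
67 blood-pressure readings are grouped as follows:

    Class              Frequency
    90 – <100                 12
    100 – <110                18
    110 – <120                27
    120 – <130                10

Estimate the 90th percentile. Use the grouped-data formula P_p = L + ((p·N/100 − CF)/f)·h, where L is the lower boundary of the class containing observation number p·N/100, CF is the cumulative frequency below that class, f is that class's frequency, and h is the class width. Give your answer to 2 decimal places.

N = 67; target position k = 90/100 · 67 = 60.3.
Cumulative frequencies: 12, 30, 57, 67.
Observation 60.3 falls in the class 120 – <130.
L = 120, CF = 57, f = 10, h = 10.
P90 = 120 + ((60.3 − 57)/10)·10 = 120 + 3.3 = 123.3.

123.30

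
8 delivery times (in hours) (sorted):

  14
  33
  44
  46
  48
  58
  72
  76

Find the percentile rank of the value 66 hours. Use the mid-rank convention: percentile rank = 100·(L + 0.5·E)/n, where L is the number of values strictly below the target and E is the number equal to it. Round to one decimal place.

Count below 66: L = 6; count equal: E = 0; n = 8.
Percentile rank = 100·(6 + 0.5·0)/8 = 100·6/8 = 75.

75.0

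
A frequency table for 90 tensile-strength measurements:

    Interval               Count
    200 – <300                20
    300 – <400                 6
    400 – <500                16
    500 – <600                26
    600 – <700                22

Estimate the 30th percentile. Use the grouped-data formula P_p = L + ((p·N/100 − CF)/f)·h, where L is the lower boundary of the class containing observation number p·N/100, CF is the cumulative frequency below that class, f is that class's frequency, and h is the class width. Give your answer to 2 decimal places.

406.25

N = 90; target position k = 30/100 · 90 = 27.
Cumulative frequencies: 20, 26, 42, 68, 90.
Observation 27 falls in the class 400 – <500.
L = 400, CF = 26, f = 16, h = 100.
P30 = 400 + ((27 − 26)/16)·100 = 400 + 6.25 = 406.25.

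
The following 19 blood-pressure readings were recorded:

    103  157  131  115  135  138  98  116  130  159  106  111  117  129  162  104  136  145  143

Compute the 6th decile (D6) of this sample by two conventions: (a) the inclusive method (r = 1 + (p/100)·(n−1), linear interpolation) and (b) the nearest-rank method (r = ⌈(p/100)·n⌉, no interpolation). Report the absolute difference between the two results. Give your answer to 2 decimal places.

0.80

Sorted: 98, 103, 104, 106, 111, 115, 116, 117, 129, 130, 131, 135, 136, 138, 143, 145, 157, 159, 162.
n = 19.
(a) r = 11.8; between ranks 11 (131) and 12 (135): 134.2.
(b) the nearest-rank method: rank 12 → 135.
|134.2 − 135| = 0.8.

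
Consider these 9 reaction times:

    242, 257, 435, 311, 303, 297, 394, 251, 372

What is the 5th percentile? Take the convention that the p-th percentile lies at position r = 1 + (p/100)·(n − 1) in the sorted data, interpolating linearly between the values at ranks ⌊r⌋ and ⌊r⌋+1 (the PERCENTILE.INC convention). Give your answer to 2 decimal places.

Sorted: 242, 251, 257, 297, 303, 311, 372, 394, 435.
n = 9.
r = 1 + (5/100)·(9 − 1) = 1 + 0.4 = 1.4.
Rank 1 is 242 and rank 2 is 251.
Interpolate: 242 + 0.4·(251 − 242) = 242 + 0.4·9 = 245.6.

245.60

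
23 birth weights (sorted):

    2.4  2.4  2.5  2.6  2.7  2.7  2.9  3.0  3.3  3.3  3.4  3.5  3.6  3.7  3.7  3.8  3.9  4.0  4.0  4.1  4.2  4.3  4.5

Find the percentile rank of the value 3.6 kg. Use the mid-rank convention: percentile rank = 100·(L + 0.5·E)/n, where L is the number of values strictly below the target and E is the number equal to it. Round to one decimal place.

54.3

Count below 3.6: L = 12; count equal: E = 1; n = 23.
Percentile rank = 100·(12 + 0.5·1)/23 = 100·12.5/23 = 54.35.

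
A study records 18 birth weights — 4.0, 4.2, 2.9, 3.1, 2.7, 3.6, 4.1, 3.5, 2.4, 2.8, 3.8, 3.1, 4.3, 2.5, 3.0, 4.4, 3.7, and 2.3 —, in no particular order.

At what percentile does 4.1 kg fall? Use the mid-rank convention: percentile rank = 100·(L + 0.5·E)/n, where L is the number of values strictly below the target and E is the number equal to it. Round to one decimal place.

Sorted: 2.3, 2.4, 2.5, 2.7, 2.8, 2.9, 3.0, 3.1, 3.1, 3.5, 3.6, 3.7, 3.8, 4.0, 4.1, 4.2, 4.3, 4.4.
Count below 4.1: L = 14; count equal: E = 1; n = 18.
Percentile rank = 100·(14 + 0.5·1)/18 = 100·14.5/18 = 80.56.

80.6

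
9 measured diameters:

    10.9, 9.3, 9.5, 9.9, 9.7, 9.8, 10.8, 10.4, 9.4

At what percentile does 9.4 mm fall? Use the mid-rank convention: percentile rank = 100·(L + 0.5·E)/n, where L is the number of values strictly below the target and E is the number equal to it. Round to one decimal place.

Sorted: 9.3, 9.4, 9.5, 9.7, 9.8, 9.9, 10.4, 10.8, 10.9.
Count below 9.4: L = 1; count equal: E = 1; n = 9.
Percentile rank = 100·(1 + 0.5·1)/9 = 100·1.5/9 = 16.67.

16.7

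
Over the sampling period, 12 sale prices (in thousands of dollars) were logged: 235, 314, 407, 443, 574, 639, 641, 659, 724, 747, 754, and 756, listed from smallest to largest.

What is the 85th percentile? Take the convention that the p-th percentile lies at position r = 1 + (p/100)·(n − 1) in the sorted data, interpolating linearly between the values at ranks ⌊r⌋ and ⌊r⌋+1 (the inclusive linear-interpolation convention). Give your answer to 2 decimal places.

n = 12.
r = 1 + (85/100)·(12 − 1) = 1 + 9.35 = 10.35.
Rank 10 is 747 and rank 11 is 754.
Interpolate: 747 + 0.35·(754 − 747) = 747 + 0.35·7 = 749.45.

749.45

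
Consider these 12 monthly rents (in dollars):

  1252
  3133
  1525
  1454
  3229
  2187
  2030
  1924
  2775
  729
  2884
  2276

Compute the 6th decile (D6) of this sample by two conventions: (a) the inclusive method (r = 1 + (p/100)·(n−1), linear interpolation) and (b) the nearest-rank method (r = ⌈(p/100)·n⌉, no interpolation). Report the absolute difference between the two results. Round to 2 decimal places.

35.60

Sorted: 729, 1252, 1454, 1525, 1924, 2030, 2187, 2276, 2775, 2884, 3133, 3229.
n = 12.
(a) r = 7.6; between ranks 7 (2187) and 8 (2276): 2240.4.
(b) the nearest-rank method: rank 8 → 2276.
|2240.4 − 2276| = 35.6.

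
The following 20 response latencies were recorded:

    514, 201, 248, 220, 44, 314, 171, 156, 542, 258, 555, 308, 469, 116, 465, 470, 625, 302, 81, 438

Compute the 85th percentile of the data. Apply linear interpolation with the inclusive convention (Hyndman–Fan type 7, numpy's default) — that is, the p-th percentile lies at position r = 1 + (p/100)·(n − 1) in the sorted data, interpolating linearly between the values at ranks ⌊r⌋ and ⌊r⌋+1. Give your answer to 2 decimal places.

Sorted: 44, 81, 116, 156, 171, 201, 220, 248, 258, 302, 308, 314, 438, 465, 469, 470, 514, 542, 555, 625.
n = 20.
r = 1 + (85/100)·(20 − 1) = 1 + 16.15 = 17.15.
Rank 17 is 514 and rank 18 is 542.
Interpolate: 514 + 0.15·(542 − 514) = 514 + 0.15·28 = 518.2.

518.20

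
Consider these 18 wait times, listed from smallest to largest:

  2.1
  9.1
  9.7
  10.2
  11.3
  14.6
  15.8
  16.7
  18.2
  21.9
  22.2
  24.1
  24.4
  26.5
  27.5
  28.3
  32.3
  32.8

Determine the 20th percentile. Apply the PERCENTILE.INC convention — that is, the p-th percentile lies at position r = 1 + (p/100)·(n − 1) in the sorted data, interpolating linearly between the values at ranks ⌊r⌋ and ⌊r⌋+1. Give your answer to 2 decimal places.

10.64

n = 18.
r = 1 + (20/100)·(18 − 1) = 1 + 3.4 = 4.4.
Rank 4 is 10.2 and rank 5 is 11.3.
Interpolate: 10.2 + 0.4·(11.3 − 10.2) = 10.2 + 0.4·1.1 = 10.64.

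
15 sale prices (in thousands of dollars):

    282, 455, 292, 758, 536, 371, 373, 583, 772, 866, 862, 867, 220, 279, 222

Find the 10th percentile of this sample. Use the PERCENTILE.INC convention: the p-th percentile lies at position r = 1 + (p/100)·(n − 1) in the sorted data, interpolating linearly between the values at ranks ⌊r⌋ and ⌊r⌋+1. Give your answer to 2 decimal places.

Sorted: 220, 222, 279, 282, 292, 371, 373, 455, 536, 583, 758, 772, 862, 866, 867.
n = 15.
r = 1 + (10/100)·(15 − 1) = 1 + 1.4 = 2.4.
Rank 2 is 222 and rank 3 is 279.
Interpolate: 222 + 0.4·(279 − 222) = 222 + 0.4·57 = 244.8.

244.80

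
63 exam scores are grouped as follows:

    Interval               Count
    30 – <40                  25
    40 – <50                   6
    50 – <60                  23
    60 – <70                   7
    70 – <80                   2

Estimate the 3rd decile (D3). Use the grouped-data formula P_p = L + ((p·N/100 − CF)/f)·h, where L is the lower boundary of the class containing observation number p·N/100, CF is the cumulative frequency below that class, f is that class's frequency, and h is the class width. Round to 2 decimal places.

37.56

N = 63; target position k = 30/100 · 63 = 18.9.
Cumulative frequencies: 25, 31, 54, 61, 63.
Observation 18.9 falls in the class 30 – <40.
L = 30, CF = 0, f = 25, h = 10.
P30 = 30 + ((18.9 − 0)/25)·10 = 30 + 7.56 = 37.56.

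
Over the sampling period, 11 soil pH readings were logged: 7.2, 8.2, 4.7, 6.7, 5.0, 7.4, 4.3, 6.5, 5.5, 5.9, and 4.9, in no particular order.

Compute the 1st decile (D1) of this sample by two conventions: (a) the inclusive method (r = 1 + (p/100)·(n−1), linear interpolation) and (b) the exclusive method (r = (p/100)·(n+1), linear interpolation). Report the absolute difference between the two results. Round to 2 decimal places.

0.32

Sorted: 4.3, 4.7, 4.9, 5.0, 5.5, 5.9, 6.5, 6.7, 7.2, 7.4, 8.2.
n = 11.
(a) r = 2 → value at rank 2 = 4.7.
(b) r = 1.2; between ranks 1 (4.3) and 2 (4.7): 4.38.
|4.7 − 4.38| = 0.32.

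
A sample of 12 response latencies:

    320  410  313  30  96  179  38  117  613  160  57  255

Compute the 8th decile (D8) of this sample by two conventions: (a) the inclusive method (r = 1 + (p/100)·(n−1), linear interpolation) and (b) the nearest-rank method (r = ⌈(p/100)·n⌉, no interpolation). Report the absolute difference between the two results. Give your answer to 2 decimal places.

1.40

Sorted: 30, 38, 57, 96, 117, 160, 179, 255, 313, 320, 410, 613.
n = 12.
(a) r = 9.8; between ranks 9 (313) and 10 (320): 318.6.
(b) the nearest-rank method: rank 10 → 320.
|318.6 − 320| = 1.4.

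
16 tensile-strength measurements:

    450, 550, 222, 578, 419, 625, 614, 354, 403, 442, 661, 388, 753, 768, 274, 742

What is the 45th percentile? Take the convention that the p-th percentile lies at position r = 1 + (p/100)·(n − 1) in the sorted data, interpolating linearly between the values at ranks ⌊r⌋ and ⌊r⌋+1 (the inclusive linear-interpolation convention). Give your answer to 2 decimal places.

448.00

Sorted: 222, 274, 354, 388, 403, 419, 442, 450, 550, 578, 614, 625, 661, 742, 753, 768.
n = 16.
r = 1 + (45/100)·(16 − 1) = 1 + 6.75 = 7.75.
Rank 7 is 442 and rank 8 is 450.
Interpolate: 442 + 0.75·(450 − 442) = 442 + 0.75·8 = 448.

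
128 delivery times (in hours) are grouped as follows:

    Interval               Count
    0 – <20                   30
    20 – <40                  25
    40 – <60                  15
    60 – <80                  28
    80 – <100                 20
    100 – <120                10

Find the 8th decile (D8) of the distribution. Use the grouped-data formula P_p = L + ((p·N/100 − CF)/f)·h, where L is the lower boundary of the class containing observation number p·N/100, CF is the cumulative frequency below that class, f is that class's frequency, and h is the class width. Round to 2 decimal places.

N = 128; target position k = 80/100 · 128 = 102.4.
Cumulative frequencies: 30, 55, 70, 98, 118, 128.
Observation 102.4 falls in the class 80 – <100.
L = 80, CF = 98, f = 20, h = 20.
P80 = 80 + ((102.4 − 98)/20)·20 = 80 + 4.4 = 84.4.

84.40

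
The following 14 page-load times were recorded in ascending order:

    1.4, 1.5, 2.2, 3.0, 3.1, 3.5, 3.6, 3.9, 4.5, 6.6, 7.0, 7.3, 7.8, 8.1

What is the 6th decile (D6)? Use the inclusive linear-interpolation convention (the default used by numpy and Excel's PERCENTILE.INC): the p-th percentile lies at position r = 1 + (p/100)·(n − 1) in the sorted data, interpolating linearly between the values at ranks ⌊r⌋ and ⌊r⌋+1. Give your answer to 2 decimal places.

4.38

n = 14.
r = 1 + (60/100)·(14 − 1) = 1 + 7.8 = 8.8.
Rank 8 is 3.9 and rank 9 is 4.5.
Interpolate: 3.9 + 0.8·(4.5 − 3.9) = 3.9 + 0.8·0.6 = 4.38.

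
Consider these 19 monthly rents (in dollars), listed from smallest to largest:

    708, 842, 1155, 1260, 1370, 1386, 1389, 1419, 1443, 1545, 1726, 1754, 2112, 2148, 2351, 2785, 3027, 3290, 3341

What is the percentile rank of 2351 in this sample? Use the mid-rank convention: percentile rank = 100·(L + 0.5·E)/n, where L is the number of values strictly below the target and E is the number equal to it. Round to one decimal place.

76.3

Count below 2351: L = 14; count equal: E = 1; n = 19.
Percentile rank = 100·(14 + 0.5·1)/19 = 100·14.5/19 = 76.32.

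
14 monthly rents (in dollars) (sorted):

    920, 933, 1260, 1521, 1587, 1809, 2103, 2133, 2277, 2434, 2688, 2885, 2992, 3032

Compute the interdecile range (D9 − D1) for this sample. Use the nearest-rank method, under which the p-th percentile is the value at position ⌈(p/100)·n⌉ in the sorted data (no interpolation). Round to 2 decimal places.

n = 14.
P10: rank ⌈10/100·14⌉ = 2 → 933.
P90: rank ⌈90/100·14⌉ = 13 → 2992.
Difference: 2992 − 933 = 2059.

2059.00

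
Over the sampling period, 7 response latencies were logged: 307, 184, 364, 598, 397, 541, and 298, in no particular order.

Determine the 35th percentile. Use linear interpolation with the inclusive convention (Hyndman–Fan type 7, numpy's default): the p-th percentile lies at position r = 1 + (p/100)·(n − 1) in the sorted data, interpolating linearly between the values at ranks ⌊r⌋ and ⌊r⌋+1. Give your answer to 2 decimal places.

312.70

Sorted: 184, 298, 307, 364, 397, 541, 598.
n = 7.
r = 1 + (35/100)·(7 − 1) = 1 + 2.1 = 3.1.
Rank 3 is 307 and rank 4 is 364.
Interpolate: 307 + 0.1·(364 − 307) = 307 + 0.1·57 = 312.7.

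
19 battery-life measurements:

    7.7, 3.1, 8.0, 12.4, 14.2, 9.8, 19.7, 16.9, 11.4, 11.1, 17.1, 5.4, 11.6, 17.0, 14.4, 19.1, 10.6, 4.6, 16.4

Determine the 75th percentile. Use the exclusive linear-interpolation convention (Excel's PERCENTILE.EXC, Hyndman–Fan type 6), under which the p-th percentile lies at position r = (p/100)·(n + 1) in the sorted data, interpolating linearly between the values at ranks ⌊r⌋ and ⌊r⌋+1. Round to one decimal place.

Sorted: 3.1, 4.6, 5.4, 7.7, 8.0, 9.8, 10.6, 11.1, 11.4, 11.6, 12.4, 14.2, 14.4, 16.4, 16.9, 17.0, 17.1, 19.1, 19.7.
n = 19.
r = (75/100)·(19 + 1) = 15.
r is an integer, so P75 is the value at rank 15: 16.9.

16.9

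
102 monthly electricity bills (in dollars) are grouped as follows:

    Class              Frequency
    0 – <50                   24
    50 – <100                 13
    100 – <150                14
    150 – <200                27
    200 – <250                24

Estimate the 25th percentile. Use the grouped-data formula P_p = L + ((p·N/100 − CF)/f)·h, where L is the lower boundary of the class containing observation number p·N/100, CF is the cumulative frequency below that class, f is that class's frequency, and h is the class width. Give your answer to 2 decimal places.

N = 102; target position k = 25/100 · 102 = 25.5.
Cumulative frequencies: 24, 37, 51, 78, 102.
Observation 25.5 falls in the class 50 – <100.
L = 50, CF = 24, f = 13, h = 50.
P25 = 50 + ((25.5 − 24)/13)·50 = 50 + 5.76923 = 55.7692.

55.77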